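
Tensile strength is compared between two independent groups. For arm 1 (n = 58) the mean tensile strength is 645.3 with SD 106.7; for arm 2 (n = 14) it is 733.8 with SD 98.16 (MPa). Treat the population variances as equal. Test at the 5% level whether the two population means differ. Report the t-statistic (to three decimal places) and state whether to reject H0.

Let group 1 = arm 1, group 2 = arm 2. H0: μ_1 = μ_2; H1: μ_1 ≠ μ_2 (two-sample pooled-variance t-test, two-sided).
s_p² = [(58−1)·106.7² + (14−1)·98.16²]/(58+14−2) = 11060
t = (645.3 − 733.8)/√[11060·(1/58 + 1/14)] = -2.826
df = n₁ + n₂ − 2 = 70
Two-sided p-value ≈ 0.006
Since p ≈ 0.006 < α = 0.05, reject H0; the evidence is statistically significant.

t = -2.826; reject H0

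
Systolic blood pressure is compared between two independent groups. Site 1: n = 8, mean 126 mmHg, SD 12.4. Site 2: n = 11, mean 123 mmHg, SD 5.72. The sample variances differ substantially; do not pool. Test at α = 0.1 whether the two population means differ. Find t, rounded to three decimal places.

Let group 1 = site 1, group 2 = site 2. H0: μ_1 = μ_2; H1: μ_1 ≠ μ_2 (Welch's two-sample t-test, two-sided).
t = (x̄_1 − x̄_2)/√(s_1²/n_1 + s_2²/n_2) = (126 − 123)/√(12.4²/8 + 5.72²/11) = 0.637
Welch–Satterthwaite df ≈ 9.18
Two-sided p-value ≈ 0.540
Since p ≈ 0.540 > α = 0.1, fail to reject H0; the data do not provide sufficient evidence against H0.

0.637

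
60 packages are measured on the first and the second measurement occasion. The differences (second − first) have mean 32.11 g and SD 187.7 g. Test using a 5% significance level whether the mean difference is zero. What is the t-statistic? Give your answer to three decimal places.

H0: μ_d = 0; H1: μ_d ≠ 0 (paired t-test on the differences, two-sided).
t = d̄/(s_d/√n) = 32.11/(187.7/√60) = 1.325
df = n − 1 = 59
Two-sided p-value ≈ 0.1902
Since p ≈ 0.1902 > α = 0.05, fail to reject H0; the data do not provide sufficient evidence against H0.

1.325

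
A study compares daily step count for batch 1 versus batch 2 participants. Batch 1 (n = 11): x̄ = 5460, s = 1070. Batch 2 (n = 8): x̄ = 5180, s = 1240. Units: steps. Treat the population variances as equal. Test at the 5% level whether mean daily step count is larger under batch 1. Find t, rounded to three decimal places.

Let group 1 = batch 1, group 2 = batch 2. H0: μ_1 = μ_2; H1: μ_1 > μ_2 (two-sample pooled-variance t-test, right-tailed).
s_p² = [(11−1)·1070² + (8−1)·1240²]/(11+8−2) = 1306600
t = (5460 − 5180)/√[1306600·(1/11 + 1/8)] = 0.527
df = n₁ + n₂ − 2 = 17
p-value = P(T ≥ 0.527) ≈ 0.302
Since p ≈ 0.302 > α = 0.05, fail to reject H0; the data do not provide sufficient evidence against H0.

0.527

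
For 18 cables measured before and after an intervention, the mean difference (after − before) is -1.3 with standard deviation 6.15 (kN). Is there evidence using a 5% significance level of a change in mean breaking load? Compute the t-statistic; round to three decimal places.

H0: μ_d = 0; H1: μ_d ≠ 0 (paired t-test on the differences, two-sided).
t = d̄/(s_d/√n) = -1.3/(6.15/√18) = -0.897
df = n − 1 = 17
Two-sided p-value ≈ 0.3823
Since p ≈ 0.3823 > α = 0.05, fail to reject H0; the data do not provide sufficient evidence against H0.

-0.897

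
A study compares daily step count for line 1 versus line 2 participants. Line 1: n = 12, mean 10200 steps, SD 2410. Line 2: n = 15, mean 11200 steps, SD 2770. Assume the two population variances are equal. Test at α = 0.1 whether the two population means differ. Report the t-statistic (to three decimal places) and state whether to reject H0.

Let group 1 = line 1, group 2 = line 2. H0: μ_1 = μ_2; H1: μ_1 ≠ μ_2 (two-sample pooled-variance t-test, two-sided).
s_p² = [(12−1)·2410² + (15−1)·2770²]/(12+15−2) = 6852390
t = (10200 − 11200)/√[6852390·(1/12 + 1/15)] = -0.986
df = n₁ + n₂ − 2 = 25
Two-sided p-value ≈ 0.333
Since p ≈ 0.333 > α = 0.1, fail to reject H0; the evidence is not statistically significant.

t = -0.986; fail to reject H0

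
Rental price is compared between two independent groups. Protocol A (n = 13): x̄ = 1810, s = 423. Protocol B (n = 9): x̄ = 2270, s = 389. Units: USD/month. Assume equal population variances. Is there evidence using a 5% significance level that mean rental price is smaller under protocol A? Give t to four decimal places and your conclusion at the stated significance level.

t = -2.5890; reject H0

Let group 1 = protocol A, group 2 = protocol B. H0: μ_1 = μ_2; H1: μ_1 < μ_2 (two-sample pooled-variance t-test, left-tailed).
s_p² = [(13−1)·423² + (9−1)·389²]/(13+9−2) = 167886
t = (1810 − 2270)/√[167886·(1/13 + 1/9)] = -2.5890
df = n₁ + n₂ − 2 = 20
p-value = P(T ≤ -2.5890) ≈ 0.0088
Since p ≈ 0.0088 < α = 0.05, reject H0; the data support H1.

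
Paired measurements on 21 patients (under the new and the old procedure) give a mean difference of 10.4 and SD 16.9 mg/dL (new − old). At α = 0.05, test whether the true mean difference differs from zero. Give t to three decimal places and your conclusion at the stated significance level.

t = 2.820; reject H0

H0: μ_d = 0; H1: μ_d ≠ 0 (paired t-test on the differences, two-sided).
t = d̄/(s_d/√n) = 10.4/(16.9/√21) = 2.820
df = n − 1 = 20
Two-sided p-value ≈ 0.0106
Since p ≈ 0.0106 < α = 0.05, reject H0; the evidence is statistically significant.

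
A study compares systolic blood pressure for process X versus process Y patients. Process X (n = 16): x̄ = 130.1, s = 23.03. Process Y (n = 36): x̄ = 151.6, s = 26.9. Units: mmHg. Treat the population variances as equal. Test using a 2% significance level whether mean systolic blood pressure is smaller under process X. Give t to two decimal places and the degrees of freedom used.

t = -2.77, df = 50

Let group 1 = process X, group 2 = process Y. H0: μ_1 = μ_2; H1: μ_1 < μ_2 (two-sample pooled-variance t-test, left-tailed).
s_p² = [(16−1)·23.03² + (36−1)·26.9²]/(16+36−2) = 665.641
t = (130.1 − 151.6)/√[665.641·(1/16 + 1/36)] = -2.77
df = n₁ + n₂ − 2 = 50
p-value = P(T ≤ -2.77) ≈ 0.0039
Since p ≈ 0.0039 < α = 0.02, reject H0; the evidence is statistically significant.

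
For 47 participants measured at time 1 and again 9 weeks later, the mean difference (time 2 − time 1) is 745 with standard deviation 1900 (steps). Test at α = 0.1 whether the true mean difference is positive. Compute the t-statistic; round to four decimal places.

H0: μ_d = 0; H1: μ_d > 0 (paired t-test on the differences, right-tailed).
t = d̄/(s_d/√n) = 745/(1900/√47) = 2.6881
df = n − 1 = 46
p-value = P(T ≥ 2.6881) ≈ 0.005
Since p ≈ 0.005 < α = 0.1, reject H0; the evidence is statistically significant.

2.6881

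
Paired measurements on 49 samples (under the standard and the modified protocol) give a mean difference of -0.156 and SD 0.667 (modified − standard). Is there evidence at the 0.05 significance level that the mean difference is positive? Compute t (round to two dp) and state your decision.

t = -1.64; fail to reject H0

H0: μ_d = 0; H1: μ_d > 0 (paired t-test on the differences, right-tailed).
t = d̄/(s_d/√n) = -0.156/(0.667/√49) = -1.64
df = n − 1 = 48
p-value = P(T ≥ -1.64) ≈ 0.946
Since p ≈ 0.946 > α = 0.05, fail to reject H0; the data do not provide sufficient evidence against H0.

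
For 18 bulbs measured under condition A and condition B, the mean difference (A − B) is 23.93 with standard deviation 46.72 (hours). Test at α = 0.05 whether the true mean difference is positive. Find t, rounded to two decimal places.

H0: μ_d = 0; H1: μ_d > 0 (paired t-test on the differences, right-tailed).
t = d̄/(s_d/√n) = 23.93/(46.72/√18) = 2.17
df = n − 1 = 17
p-value = P(T ≥ 2.17) ≈ 0.0221
Since p ≈ 0.0221 < α = 0.05, reject H0; the data support H1.

2.17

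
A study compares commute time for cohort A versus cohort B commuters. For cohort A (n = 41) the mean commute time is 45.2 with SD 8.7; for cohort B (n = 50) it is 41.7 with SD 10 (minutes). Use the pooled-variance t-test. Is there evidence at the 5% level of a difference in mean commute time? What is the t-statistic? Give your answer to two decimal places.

1.76

Let group 1 = cohort A, group 2 = cohort B. H0: μ_1 = μ_2; H1: μ_1 ≠ μ_2 (two-sample pooled-variance t-test, two-sided).
s_p² = [(41−1)·8.7² + (50−1)·10²]/(41+50−2) = 89.0742
t = (45.2 − 41.7)/√[89.0742·(1/41 + 1/50)] = 1.76
df = n₁ + n₂ − 2 = 89
Two-sided p-value ≈ 0.082
Since p ≈ 0.082 > α = 0.05, fail to reject H0; the evidence is not statistically significant.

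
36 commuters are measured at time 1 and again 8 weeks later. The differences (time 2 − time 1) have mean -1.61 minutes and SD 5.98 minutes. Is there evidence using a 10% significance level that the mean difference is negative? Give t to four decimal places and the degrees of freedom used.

t = -1.6154, df = 35

H0: μ_d = 0; H1: μ_d < 0 (paired t-test on the differences, left-tailed).
t = d̄/(s_d/√n) = -1.61/(5.98/√36) = -1.6154
df = n − 1 = 35
p-value = P(T ≤ -1.6154) ≈ 0.058
Since p ≈ 0.058 < α = 0.1, reject H0; the data support H1.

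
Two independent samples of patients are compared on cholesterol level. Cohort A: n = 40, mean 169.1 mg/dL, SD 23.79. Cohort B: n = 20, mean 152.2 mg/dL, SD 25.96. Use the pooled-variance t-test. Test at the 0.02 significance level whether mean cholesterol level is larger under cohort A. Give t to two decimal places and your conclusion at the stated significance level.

t = 2.52; reject H0

Let group 1 = cohort A, group 2 = cohort B. H0: μ_1 = μ_2; H1: μ_1 > μ_2 (two-sample pooled-variance t-test, right-tailed).
s_p² = [(40−1)·23.79² + (20−1)·25.96²]/(40+20−2) = 601.329
t = (169.1 − 152.2)/√[601.329·(1/40 + 1/20)] = 2.52
df = n₁ + n₂ − 2 = 58
p-value = P(T ≥ 2.52) ≈ 0.0073
Since p ≈ 0.0073 < α = 0.02, reject H0; the evidence is statistically significant.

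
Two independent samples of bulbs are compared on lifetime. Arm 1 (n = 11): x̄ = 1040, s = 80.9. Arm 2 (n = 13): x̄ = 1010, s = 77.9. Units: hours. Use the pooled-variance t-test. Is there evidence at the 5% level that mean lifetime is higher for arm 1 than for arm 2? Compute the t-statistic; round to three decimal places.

0.924

Let group 1 = arm 1, group 2 = arm 2. H0: μ_1 = μ_2; H1: μ_1 > μ_2 (two-sample pooled-variance t-test, right-tailed).
s_p² = [(11−1)·80.9² + (13−1)·77.9²]/(11+13−2) = 6284.96
t = (1040 − 1010)/√[6284.96·(1/11 + 1/13)] = 0.924
df = n₁ + n₂ − 2 = 22
p-value = P(T ≥ 0.924) ≈ 0.183
Since p ≈ 0.183 > α = 0.05, fail to reject H0; the data do not provide sufficient evidence against H0.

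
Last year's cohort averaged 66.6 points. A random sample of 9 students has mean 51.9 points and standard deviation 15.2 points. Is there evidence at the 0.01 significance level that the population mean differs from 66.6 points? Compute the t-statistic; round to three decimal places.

-2.901

H0: μ = 66.6; H1: μ ≠ 66.6 (one-sample t-test, two-sided).
t = (x̄ − μ₀)/(s/√n) = (51.9 − 66.6)/(15.2/√9) = -2.901
df = n − 1 = 8
Two-sided p-value ≈ 0.020
Since p ≈ 0.020 > α = 0.01, fail to reject H0; the evidence is not statistically significant.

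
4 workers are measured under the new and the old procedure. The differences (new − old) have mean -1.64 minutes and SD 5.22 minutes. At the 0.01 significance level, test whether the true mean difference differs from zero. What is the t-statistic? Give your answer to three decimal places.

-0.628

H0: μ_d = 0; H1: μ_d ≠ 0 (paired t-test on the differences, two-sided).
t = d̄/(s_d/√n) = -1.64/(5.22/√4) = -0.628
df = n − 1 = 3
Two-sided p-value ≈ 0.574
Since p ≈ 0.574 > α = 0.01, fail to reject H0; the evidence is not statistically significant.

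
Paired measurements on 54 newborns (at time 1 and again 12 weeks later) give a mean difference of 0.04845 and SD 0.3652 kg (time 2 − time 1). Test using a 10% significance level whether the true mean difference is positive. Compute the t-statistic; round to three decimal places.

H0: μ_d = 0; H1: μ_d > 0 (paired t-test on the differences, right-tailed).
t = d̄/(s_d/√n) = 0.04845/(0.3652/√54) = 0.975
df = n − 1 = 53
p-value = P(T ≥ 0.975) ≈ 0.1670
Since p ≈ 0.1670 > α = 0.1, fail to reject H0; the evidence is not statistically significant.

0.975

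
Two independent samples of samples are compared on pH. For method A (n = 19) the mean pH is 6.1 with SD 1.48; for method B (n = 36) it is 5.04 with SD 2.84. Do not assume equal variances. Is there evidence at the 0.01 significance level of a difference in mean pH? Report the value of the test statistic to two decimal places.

Let group 1 = method A, group 2 = method B. H0: μ_1 = μ_2; H1: μ_1 ≠ μ_2 (Welch's two-sample t-test, two-sided).
t = (x̄_1 − x̄_2)/√(s_1²/n_1 + s_2²/n_2) = (6.1 − 5.04)/√(1.48²/19 + 2.84²/36) = 1.82
Welch–Satterthwaite df ≈ 53.00
Two-sided p-value ≈ 0.074
Since p ≈ 0.074 > α = 0.01, fail to reject H0; the data do not provide sufficient evidence against H0.

1.82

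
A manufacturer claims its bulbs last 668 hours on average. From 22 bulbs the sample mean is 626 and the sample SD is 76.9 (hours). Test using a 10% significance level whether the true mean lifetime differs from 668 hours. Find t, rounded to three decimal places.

H0: μ = 668; H1: μ ≠ 668 (one-sample t-test, two-sided).
t = (x̄ − μ₀)/(s/√n) = (626 − 668)/(76.9/√22) = -2.562
df = n − 1 = 21
Two-sided p-value ≈ 0.018
Since p ≈ 0.018 < α = 0.1, reject H0; the evidence is statistically significant.

-2.562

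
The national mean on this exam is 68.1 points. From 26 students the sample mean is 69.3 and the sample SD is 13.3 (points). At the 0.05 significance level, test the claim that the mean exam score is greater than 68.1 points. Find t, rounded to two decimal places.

H0: μ = 68.1; H1: μ > 68.1 (one-sample t-test, right-tailed).
t = (x̄ − μ₀)/(s/√n) = (69.3 − 68.1)/(13.3/√26) = 0.46
df = n − 1 = 25
p-value = P(T ≥ 0.46) ≈ 0.325
Since p ≈ 0.325 > α = 0.05, fail to reject H0; the data do not provide sufficient evidence against H0.

0.46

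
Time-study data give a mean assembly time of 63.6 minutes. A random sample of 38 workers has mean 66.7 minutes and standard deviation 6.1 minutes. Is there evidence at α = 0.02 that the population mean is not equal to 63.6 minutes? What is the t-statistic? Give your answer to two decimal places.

3.13

H0: μ = 63.6; H1: μ ≠ 63.6 (one-sample t-test, two-sided).
t = (x̄ − μ₀)/(s/√n) = (66.7 − 63.6)/(6.1/√38) = 3.13
df = n − 1 = 37
Two-sided p-value ≈ 0.0034
Since p ≈ 0.0034 < α = 0.02, reject H0; the evidence is statistically significant.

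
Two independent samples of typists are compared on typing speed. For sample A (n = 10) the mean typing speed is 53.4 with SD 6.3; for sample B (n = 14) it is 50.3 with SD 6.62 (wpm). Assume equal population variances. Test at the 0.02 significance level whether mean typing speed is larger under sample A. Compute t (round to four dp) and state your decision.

Let group 1 = sample A, group 2 = sample B. H0: μ_1 = μ_2; H1: μ_1 > μ_2 (two-sample pooled-variance t-test, right-tailed).
s_p² = [(10−1)·6.3² + (14−1)·6.62²]/(10+14−2) = 42.1331
t = (53.4 − 50.3)/√[42.1331·(1/10 + 1/14)] = 1.1535
df = n₁ + n₂ − 2 = 22
p-value = P(T ≥ 1.1535) ≈ 0.1305
Since p ≈ 0.1305 > α = 0.02, fail to reject H0; the data do not provide sufficient evidence against H0.

t = 1.1535; fail to reject H0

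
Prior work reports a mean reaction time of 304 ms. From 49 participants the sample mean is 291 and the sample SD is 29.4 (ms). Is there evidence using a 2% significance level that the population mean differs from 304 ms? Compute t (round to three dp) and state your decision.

t = -3.095; reject H0

H0: μ = 304; H1: μ ≠ 304 (one-sample t-test, two-sided).
t = (x̄ − μ₀)/(s/√n) = (291 − 304)/(29.4/√49) = -3.095
df = n − 1 = 48
Two-sided p-value ≈ 0.0033
Since p ≈ 0.0033 < α = 0.02, reject H0; the data support H1.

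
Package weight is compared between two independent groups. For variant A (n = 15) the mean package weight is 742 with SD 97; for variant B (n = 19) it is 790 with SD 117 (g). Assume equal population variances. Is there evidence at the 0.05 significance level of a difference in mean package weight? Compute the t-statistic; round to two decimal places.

Let group 1 = variant A, group 2 = variant B. H0: μ_1 = μ_2; H1: μ_1 ≠ μ_2 (two-sample pooled-variance t-test, two-sided).
s_p² = [(15−1)·97² + (19−1)·117²]/(15+19−2) = 11816.5
t = (742 − 790)/√[11816.5·(1/15 + 1/19)] = -1.28
df = n₁ + n₂ − 2 = 32
Two-sided p-value ≈ 0.210
Since p ≈ 0.210 > α = 0.05, fail to reject H0; the data do not provide sufficient evidence against H0.

-1.28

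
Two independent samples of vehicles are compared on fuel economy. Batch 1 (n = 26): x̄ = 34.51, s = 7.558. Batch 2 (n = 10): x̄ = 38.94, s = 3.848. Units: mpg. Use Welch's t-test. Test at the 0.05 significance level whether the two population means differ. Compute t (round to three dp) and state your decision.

Let group 1 = batch 1, group 2 = batch 2. H0: μ_1 = μ_2; H1: μ_1 ≠ μ_2 (Welch's two-sample t-test, two-sided).
t = (x̄_1 − x̄_2)/√(s_1²/n_1 + s_2²/n_2) = (34.51 − 38.94)/√(7.558²/26 + 3.848²/10) = -2.310
Welch–Satterthwaite df ≈ 30.97
Two-sided p-value ≈ 0.028
Since p ≈ 0.028 < α = 0.05, reject H0; the data support H1.

t = -2.310; reject H0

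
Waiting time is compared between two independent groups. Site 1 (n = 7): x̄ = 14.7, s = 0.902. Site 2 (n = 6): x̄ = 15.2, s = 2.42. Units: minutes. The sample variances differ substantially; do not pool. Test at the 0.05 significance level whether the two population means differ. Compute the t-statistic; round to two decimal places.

-0.48

Let group 1 = site 1, group 2 = site 2. H0: μ_1 = μ_2; H1: μ_1 ≠ μ_2 (Welch's two-sample t-test, two-sided).
t = (x̄_1 − x̄_2)/√(s_1²/n_1 + s_2²/n_2) = (14.7 − 15.2)/√(0.902²/7 + 2.42²/6) = -0.48
Welch–Satterthwaite df ≈ 6.19
Two-sided p-value ≈ 0.649
Since p ≈ 0.649 > α = 0.05, fail to reject H0; the evidence is not statistically significant.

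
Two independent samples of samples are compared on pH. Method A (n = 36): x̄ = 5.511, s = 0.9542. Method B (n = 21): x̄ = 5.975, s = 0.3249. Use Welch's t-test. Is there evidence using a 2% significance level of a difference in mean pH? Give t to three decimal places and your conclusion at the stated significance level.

Let group 1 = method A, group 2 = method B. H0: μ_1 = μ_2; H1: μ_1 ≠ μ_2 (Welch's two-sample t-test, two-sided).
t = (x̄_1 − x̄_2)/√(s_1²/n_1 + s_2²/n_2) = (5.511 − 5.975)/√(0.9542²/36 + 0.3249²/21) = -2.665
Welch–Satterthwaite df ≈ 47.04
Two-sided p-value ≈ 0.011
Since p ≈ 0.011 < α = 0.02, reject H0; the evidence is statistically significant.

t = -2.665; reject H0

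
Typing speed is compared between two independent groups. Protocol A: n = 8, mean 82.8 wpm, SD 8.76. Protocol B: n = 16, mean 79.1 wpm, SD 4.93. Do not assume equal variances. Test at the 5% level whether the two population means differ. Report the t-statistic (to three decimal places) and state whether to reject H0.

t = 1.110; fail to reject H0

Let group 1 = protocol A, group 2 = protocol B. H0: μ_1 = μ_2; H1: μ_1 ≠ μ_2 (Welch's two-sample t-test, two-sided).
t = (x̄_1 − x̄_2)/√(s_1²/n_1 + s_2²/n_2) = (82.8 − 79.1)/√(8.76²/8 + 4.93²/16) = 1.110
Welch–Satterthwaite df ≈ 9.28
Two-sided p-value ≈ 0.2949
Since p ≈ 0.2949 > α = 0.05, fail to reject H0; the evidence is not statistically significant.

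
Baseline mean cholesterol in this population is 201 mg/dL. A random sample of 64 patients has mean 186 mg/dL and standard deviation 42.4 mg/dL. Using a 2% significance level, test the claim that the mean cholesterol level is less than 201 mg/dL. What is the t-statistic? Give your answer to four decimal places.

H0: μ = 201; H1: μ < 201 (one-sample t-test, left-tailed).
t = (x̄ − μ₀)/(s/√n) = (186 − 201)/(42.4/√64) = -2.8302
df = n − 1 = 63
p-value = P(T ≤ -2.8302) ≈ 0.0031
Since p ≈ 0.0031 < α = 0.02, reject H0; the data support H1.

-2.8302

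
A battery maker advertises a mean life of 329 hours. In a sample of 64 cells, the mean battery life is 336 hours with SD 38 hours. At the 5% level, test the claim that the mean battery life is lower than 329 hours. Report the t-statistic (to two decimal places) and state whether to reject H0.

t = 1.47; fail to reject H0

H0: μ = 329; H1: μ < 329 (one-sample t-test, left-tailed).
t = (x̄ − μ₀)/(s/√n) = (336 − 329)/(38/√64) = 1.47
df = n − 1 = 63
p-value = P(T ≤ 1.47) ≈ 0.9272
Since p ≈ 0.9272 > α = 0.05, fail to reject H0; the evidence is not statistically significant.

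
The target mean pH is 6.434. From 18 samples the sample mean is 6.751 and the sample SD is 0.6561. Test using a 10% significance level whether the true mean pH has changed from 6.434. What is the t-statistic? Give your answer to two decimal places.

H0: μ = 6.434; H1: μ ≠ 6.434 (one-sample t-test, two-sided).
t = (x̄ − μ₀)/(s/√n) = (6.751 − 6.434)/(0.6561/√18) = 2.05
df = n − 1 = 17
Two-sided p-value ≈ 0.056
Since p ≈ 0.056 < α = 0.1, reject H0; the data support H1.

2.05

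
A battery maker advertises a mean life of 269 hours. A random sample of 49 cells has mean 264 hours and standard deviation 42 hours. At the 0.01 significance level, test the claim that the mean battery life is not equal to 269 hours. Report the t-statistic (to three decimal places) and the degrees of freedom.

t = -0.833, df = 48

H0: μ = 269; H1: μ ≠ 269 (one-sample t-test, two-sided).
t = (x̄ − μ₀)/(s/√n) = (264 − 269)/(42/√49) = -0.833
df = n − 1 = 48
Two-sided p-value ≈ 0.409
Since p ≈ 0.409 > α = 0.01, fail to reject H0; the data do not provide sufficient evidence against H0.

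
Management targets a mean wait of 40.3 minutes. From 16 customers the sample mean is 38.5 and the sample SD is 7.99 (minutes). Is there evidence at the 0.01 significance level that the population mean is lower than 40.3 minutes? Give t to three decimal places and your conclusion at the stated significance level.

H0: μ = 40.3; H1: μ < 40.3 (one-sample t-test, left-tailed).
t = (x̄ − μ₀)/(s/√n) = (38.5 − 40.3)/(7.99/√16) = -0.901
df = n − 1 = 15
p-value = P(T ≤ -0.901) ≈ 0.191
Since p ≈ 0.191 > α = 0.01, fail to reject H0; the data do not provide sufficient evidence against H0.

t = -0.901; fail to reject H0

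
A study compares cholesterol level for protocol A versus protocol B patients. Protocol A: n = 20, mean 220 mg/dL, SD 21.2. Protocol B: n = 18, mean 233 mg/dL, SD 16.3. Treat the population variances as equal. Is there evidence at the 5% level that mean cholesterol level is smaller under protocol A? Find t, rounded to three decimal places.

-2.101

Let group 1 = protocol A, group 2 = protocol B. H0: μ_1 = μ_2; H1: μ_1 < μ_2 (two-sample pooled-variance t-test, left-tailed).
s_p² = [(20−1)·21.2² + (18−1)·16.3²]/(20+18−2) = 362.669
t = (220 − 233)/√[362.669·(1/20 + 1/18)] = -2.101
df = n₁ + n₂ − 2 = 36
p-value = P(T ≤ -2.101) ≈ 0.0213
Since p ≈ 0.0213 < α = 0.05, reject H0; the evidence is statistically significant.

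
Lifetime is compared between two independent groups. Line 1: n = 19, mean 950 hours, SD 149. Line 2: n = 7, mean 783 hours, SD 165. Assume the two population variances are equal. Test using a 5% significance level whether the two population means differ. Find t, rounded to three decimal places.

2.466

Let group 1 = line 1, group 2 = line 2. H0: μ_1 = μ_2; H1: μ_1 ≠ μ_2 (two-sample pooled-variance t-test, two-sided).
s_p² = [(19−1)·149² + (7−1)·165²]/(19+7−2) = 23457
t = (950 − 783)/√[23457·(1/19 + 1/7)] = 2.466
df = n₁ + n₂ − 2 = 24
Two-sided p-value ≈ 0.021
Since p ≈ 0.021 < α = 0.05, reject H0; the data support H1.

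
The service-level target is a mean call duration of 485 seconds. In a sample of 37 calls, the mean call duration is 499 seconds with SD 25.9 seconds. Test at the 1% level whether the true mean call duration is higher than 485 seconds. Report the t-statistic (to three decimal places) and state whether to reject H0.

H0: μ = 485; H1: μ > 485 (one-sample t-test, right-tailed).
t = (x̄ − μ₀)/(s/√n) = (499 − 485)/(25.9/√37) = 3.288
df = n − 1 = 36
p-value = P(T ≥ 3.288) ≈ 0.0011
Since p ≈ 0.0011 < α = 0.01, reject H0; the evidence is statistically significant.

t = 3.288; reject H0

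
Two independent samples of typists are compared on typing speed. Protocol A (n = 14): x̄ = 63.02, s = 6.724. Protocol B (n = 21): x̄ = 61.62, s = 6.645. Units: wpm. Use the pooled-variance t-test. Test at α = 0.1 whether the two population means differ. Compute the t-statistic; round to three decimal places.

Let group 1 = protocol A, group 2 = protocol B. H0: μ_1 = μ_2; H1: μ_1 ≠ μ_2 (two-sample pooled-variance t-test, two-sided).
s_p² = [(14−1)·6.724² + (21−1)·6.645²]/(14+21−2) = 44.5721
t = (63.02 − 61.62)/√[44.5721·(1/14 + 1/21)] = 0.608
df = n₁ + n₂ − 2 = 33
Two-sided p-value ≈ 0.5475
Since p ≈ 0.5475 > α = 0.1, fail to reject H0; the evidence is not statistically significant.

0.608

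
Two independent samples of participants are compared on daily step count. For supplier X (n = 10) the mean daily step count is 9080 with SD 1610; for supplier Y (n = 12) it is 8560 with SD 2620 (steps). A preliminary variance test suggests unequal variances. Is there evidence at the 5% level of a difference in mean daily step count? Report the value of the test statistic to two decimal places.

0.57

Let group 1 = supplier X, group 2 = supplier Y. H0: μ_1 = μ_2; H1: μ_1 ≠ μ_2 (Welch's two-sample t-test, two-sided).
t = (x̄_1 − x̄_2)/√(s_1²/n_1 + s_2²/n_2) = (9080 − 8560)/√(1610²/10 + 2620²/12) = 0.57
Welch–Satterthwaite df ≈ 18.57
Two-sided p-value ≈ 0.575
Since p ≈ 0.575 > α = 0.05, fail to reject H0; the data do not provide sufficient evidence against H0.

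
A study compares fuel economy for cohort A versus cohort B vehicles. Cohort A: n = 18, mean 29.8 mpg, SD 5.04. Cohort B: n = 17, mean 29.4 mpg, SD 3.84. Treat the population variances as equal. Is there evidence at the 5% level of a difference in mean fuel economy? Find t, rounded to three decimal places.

Let group 1 = cohort A, group 2 = cohort B. H0: μ_1 = μ_2; H1: μ_1 ≠ μ_2 (two-sample pooled-variance t-test, two-sided).
s_p² = [(18−1)·5.04² + (17−1)·3.84²]/(18+17−2) = 20.2351
t = (29.8 − 29.4)/√[20.2351·(1/18 + 1/17)] = 0.263
df = n₁ + n₂ − 2 = 33
Two-sided p-value ≈ 0.794
Since p ≈ 0.794 > α = 0.05, fail to reject H0; the evidence is not statistically significant.

0.263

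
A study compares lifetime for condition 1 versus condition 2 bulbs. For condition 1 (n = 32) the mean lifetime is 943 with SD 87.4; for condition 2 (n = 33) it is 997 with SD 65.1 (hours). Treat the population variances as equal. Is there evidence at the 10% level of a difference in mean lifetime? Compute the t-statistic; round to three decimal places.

Let group 1 = condition 1, group 2 = condition 2. H0: μ_1 = μ_2; H1: μ_1 ≠ μ_2 (two-sample pooled-variance t-test, two-sided).
s_p² = [(32−1)·87.4² + (33−1)·65.1²]/(32+33−2) = 5911.39
t = (943 − 997)/√[5911.39·(1/32 + 1/33)] = -2.831
df = n₁ + n₂ − 2 = 63
Two-sided p-value ≈ 0.0062
Since p ≈ 0.0062 < α = 0.1, reject H0; the data support H1.

-2.831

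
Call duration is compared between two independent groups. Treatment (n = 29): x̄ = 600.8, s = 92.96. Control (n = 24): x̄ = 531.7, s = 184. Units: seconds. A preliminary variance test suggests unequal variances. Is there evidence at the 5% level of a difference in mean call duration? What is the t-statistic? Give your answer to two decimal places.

1.67

Let group 1 = treatment, group 2 = control. H0: μ_1 = μ_2; H1: μ_1 ≠ μ_2 (Welch's two-sample t-test, two-sided).
t = (x̄_1 − x̄_2)/√(s_1²/n_1 + s_2²/n_2) = (600.8 − 531.7)/√(92.96²/29 + 184²/24) = 1.67
Welch–Satterthwaite df ≈ 32.55
Two-sided p-value ≈ 0.1042
Since p ≈ 0.1042 > α = 0.05, fail to reject H0; the evidence is not statistically significant.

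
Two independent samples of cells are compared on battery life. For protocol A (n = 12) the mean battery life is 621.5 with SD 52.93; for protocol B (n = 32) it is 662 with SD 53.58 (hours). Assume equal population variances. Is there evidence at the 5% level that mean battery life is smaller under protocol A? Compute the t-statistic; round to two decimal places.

Let group 1 = protocol A, group 2 = protocol B. H0: μ_1 = μ_2; H1: μ_1 < μ_2 (two-sample pooled-variance t-test, left-tailed).
s_p² = [(12−1)·52.93² + (32−1)·53.58²]/(12+32−2) = 2852.68
t = (621.5 − 662)/√[2852.68·(1/12 + 1/32)] = -2.24
df = n₁ + n₂ − 2 = 42
p-value = P(T ≤ -2.24) ≈ 0.015
Since p ≈ 0.015 < α = 0.05, reject H0; the evidence is statistically significant.

-2.24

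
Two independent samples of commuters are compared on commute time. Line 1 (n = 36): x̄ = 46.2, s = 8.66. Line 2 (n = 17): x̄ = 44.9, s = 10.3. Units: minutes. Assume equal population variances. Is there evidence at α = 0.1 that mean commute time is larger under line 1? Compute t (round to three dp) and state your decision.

Let group 1 = line 1, group 2 = line 2. H0: μ_1 = μ_2; H1: μ_1 > μ_2 (two-sample pooled-variance t-test, right-tailed).
s_p² = [(36−1)·8.66² + (17−1)·10.3²]/(36+17−2) = 84.7507
t = (46.2 − 44.9)/√[84.7507·(1/36 + 1/17)] = 0.480
df = n₁ + n₂ − 2 = 51
p-value = P(T ≥ 0.480) ≈ 0.3167
Since p ≈ 0.3167 > α = 0.1, fail to reject H0; the evidence is not statistically significant.

t = 0.480; fail to reject H0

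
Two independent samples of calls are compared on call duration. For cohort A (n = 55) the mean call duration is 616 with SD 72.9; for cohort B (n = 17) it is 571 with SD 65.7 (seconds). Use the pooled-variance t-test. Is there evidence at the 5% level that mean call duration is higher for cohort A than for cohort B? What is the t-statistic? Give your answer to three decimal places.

Let group 1 = cohort A, group 2 = cohort B. H0: μ_1 = μ_2; H1: μ_1 > μ_2 (two-sample pooled-variance t-test, right-tailed).
s_p² = [(55−1)·72.9² + (17−1)·65.7²]/(55+17−2) = 5086.31
t = (616 − 571)/√[5086.31·(1/55 + 1/17)] = 2.274
df = n₁ + n₂ − 2 = 70
p-value = P(T ≥ 2.274) ≈ 0.0130
Since p ≈ 0.0130 < α = 0.05, reject H0; the data support H1.

2.274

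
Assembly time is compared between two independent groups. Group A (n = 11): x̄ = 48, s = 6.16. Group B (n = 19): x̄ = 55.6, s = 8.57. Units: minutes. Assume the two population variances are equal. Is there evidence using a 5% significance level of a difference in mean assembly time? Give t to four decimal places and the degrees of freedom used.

Let group 1 = group A, group 2 = group B. H0: μ_1 = μ_2; H1: μ_1 ≠ μ_2 (two-sample pooled-variance t-test, two-sided).
s_p² = [(11−1)·6.16² + (19−1)·8.57²]/(11+19−2) = 60.7666
t = (48 − 55.6)/√[60.7666·(1/11 + 1/19)] = -2.5733
df = n₁ + n₂ − 2 = 28
Two-sided p-value ≈ 0.016
Since p ≈ 0.016 < α = 0.05, reject H0; the evidence is statistically significant.

t = -2.5733, df = 28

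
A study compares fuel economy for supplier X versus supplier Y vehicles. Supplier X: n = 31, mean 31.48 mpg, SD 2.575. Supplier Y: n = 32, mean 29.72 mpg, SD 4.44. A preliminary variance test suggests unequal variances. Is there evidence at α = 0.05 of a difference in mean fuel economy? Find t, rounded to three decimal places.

1.932

Let group 1 = supplier X, group 2 = supplier Y. H0: μ_1 = μ_2; H1: μ_1 ≠ μ_2 (Welch's two-sample t-test, two-sided).
t = (x̄_1 − x̄_2)/√(s_1²/n_1 + s_2²/n_2) = (31.48 − 29.72)/√(2.575²/31 + 4.44²/32) = 1.932
Welch–Satterthwaite df ≈ 50.03
Two-sided p-value ≈ 0.059
Since p ≈ 0.059 > α = 0.05, fail to reject H0; the evidence is not statistically significant.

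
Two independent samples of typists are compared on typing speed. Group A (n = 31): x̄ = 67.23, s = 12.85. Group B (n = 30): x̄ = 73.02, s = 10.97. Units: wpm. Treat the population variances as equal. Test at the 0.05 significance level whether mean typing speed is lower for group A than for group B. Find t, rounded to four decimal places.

Let group 1 = group A, group 2 = group B. H0: μ_1 = μ_2; H1: μ_1 < μ_2 (two-sample pooled-variance t-test, left-tailed).
s_p² = [(31−1)·12.85² + (30−1)·10.97²]/(31+30−2) = 143.111
t = (67.23 − 73.02)/√[143.111·(1/31 + 1/30)] = -1.8898
df = n₁ + n₂ − 2 = 59
p-value = P(T ≤ -1.8898) ≈ 0.032
Since p ≈ 0.032 < α = 0.05, reject H0; the data support H1.

-1.8898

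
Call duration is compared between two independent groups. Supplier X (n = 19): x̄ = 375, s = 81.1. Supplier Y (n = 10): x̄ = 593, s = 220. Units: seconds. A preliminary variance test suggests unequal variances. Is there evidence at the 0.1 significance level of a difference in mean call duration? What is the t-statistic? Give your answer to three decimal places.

Let group 1 = supplier X, group 2 = supplier Y. H0: μ_1 = μ_2; H1: μ_1 ≠ μ_2 (Welch's two-sample t-test, two-sided).
t = (x̄_1 − x̄_2)/√(s_1²/n_1 + s_2²/n_2) = (375 − 593)/√(81.1²/19 + 220²/10) = -3.027
Welch–Satterthwaite df ≈ 10.31
Two-sided p-value ≈ 0.0123
Since p ≈ 0.0123 < α = 0.1, reject H0; the data support H1.

-3.027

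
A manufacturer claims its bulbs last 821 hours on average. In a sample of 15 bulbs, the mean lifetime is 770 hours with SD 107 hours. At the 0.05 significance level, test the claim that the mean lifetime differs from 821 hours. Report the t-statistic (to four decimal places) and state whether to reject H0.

H0: μ = 821; H1: μ ≠ 821 (one-sample t-test, two-sided).
t = (x̄ − μ₀)/(s/√n) = (770 − 821)/(107/√15) = -1.8460
df = n − 1 = 14
Two-sided p-value ≈ 0.0861
Since p ≈ 0.0861 > α = 0.05, fail to reject H0; the evidence is not statistically significant.

t = -1.8460; fail to reject H0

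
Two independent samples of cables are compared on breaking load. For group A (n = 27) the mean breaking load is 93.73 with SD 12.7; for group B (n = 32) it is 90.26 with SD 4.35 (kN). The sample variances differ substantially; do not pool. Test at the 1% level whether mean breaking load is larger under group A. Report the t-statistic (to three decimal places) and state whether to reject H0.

Let group 1 = group A, group 2 = group B. H0: μ_1 = μ_2; H1: μ_1 > μ_2 (Welch's two-sample t-test, right-tailed).
t = (x̄_1 − x̄_2)/√(s_1²/n_1 + s_2²/n_2) = (93.73 − 90.26)/√(12.7²/27 + 4.35²/32) = 1.354
Welch–Satterthwaite df ≈ 31.15
p-value = P(T ≥ 1.354) ≈ 0.0927
Since p ≈ 0.0927 > α = 0.01, fail to reject H0; the evidence is not statistically significant.

t = 1.354; fail to reject H0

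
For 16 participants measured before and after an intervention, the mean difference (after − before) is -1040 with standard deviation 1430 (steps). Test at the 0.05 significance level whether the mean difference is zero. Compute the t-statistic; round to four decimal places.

H0: μ_d = 0; H1: μ_d ≠ 0 (paired t-test on the differences, two-sided).
t = d̄/(s_d/√n) = -1040/(1430/√16) = -2.9091
df = n − 1 = 15
Two-sided p-value ≈ 0.011
Since p ≈ 0.011 < α = 0.05, reject H0; the data support H1.

-2.9091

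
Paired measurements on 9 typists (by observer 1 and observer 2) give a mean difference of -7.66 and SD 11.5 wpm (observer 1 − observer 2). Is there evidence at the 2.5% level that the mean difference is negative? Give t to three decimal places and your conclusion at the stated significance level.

t = -1.998; fail to reject H0

H0: μ_d = 0; H1: μ_d < 0 (paired t-test on the differences, left-tailed).
t = d̄/(s_d/√n) = -7.66/(11.5/√9) = -1.998
df = n − 1 = 8
p-value = P(T ≤ -1.998) ≈ 0.0404
Since p ≈ 0.0404 > α = 0.025, fail to reject H0; the data do not provide sufficient evidence against H0.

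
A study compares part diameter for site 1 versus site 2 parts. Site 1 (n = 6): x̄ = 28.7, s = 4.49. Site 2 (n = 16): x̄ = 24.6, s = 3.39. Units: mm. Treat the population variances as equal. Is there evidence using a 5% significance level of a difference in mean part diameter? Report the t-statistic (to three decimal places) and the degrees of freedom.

Let group 1 = site 1, group 2 = site 2. H0: μ_1 = μ_2; H1: μ_1 ≠ μ_2 (two-sample pooled-variance t-test, two-sided).
s_p² = [(6−1)·4.49² + (16−1)·3.39²]/(6+16−2) = 13.6591
t = (28.7 − 24.6)/√[13.6591·(1/6 + 1/16)] = 2.317
df = n₁ + n₂ − 2 = 20
Two-sided p-value ≈ 0.031
Since p ≈ 0.031 < α = 0.05, reject H0; the evidence is statistically significant.

t = 2.317, df = 20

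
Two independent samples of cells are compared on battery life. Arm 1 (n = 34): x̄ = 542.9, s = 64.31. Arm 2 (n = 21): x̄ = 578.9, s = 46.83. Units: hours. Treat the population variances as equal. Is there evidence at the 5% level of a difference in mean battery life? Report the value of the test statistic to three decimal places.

Let group 1 = arm 1, group 2 = arm 2. H0: μ_1 = μ_2; H1: μ_1 ≠ μ_2 (two-sample pooled-variance t-test, two-sided).
s_p² = [(34−1)·64.31² + (21−1)·46.83²]/(34+21−2) = 3402.67
t = (542.9 − 578.9)/√[3402.67·(1/34 + 1/21)] = -2.224
df = n₁ + n₂ − 2 = 53
Two-sided p-value ≈ 0.030
Since p ≈ 0.030 < α = 0.05, reject H0; the evidence is statistically significant.

-2.224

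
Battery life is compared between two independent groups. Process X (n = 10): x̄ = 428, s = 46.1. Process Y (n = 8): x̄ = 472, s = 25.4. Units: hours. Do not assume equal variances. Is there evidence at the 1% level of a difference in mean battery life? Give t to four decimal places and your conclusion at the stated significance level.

Let group 1 = process X, group 2 = process Y. H0: μ_1 = μ_2; H1: μ_1 ≠ μ_2 (Welch's two-sample t-test, two-sided).
t = (x̄_1 − x̄_2)/√(s_1²/n_1 + s_2²/n_2) = (428 − 472)/√(46.1²/10 + 25.4²/8) = -2.5698
Welch–Satterthwaite df ≈ 14.45
Two-sided p-value ≈ 0.0218
Since p ≈ 0.0218 > α = 0.01, fail to reject H0; the evidence is not statistically significant.

t = -2.5698; fail to reject H0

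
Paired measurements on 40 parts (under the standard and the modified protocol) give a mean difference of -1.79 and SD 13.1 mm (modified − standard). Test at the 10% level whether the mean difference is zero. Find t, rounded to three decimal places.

H0: μ_d = 0; H1: μ_d ≠ 0 (paired t-test on the differences, two-sided).
t = d̄/(s_d/√n) = -1.79/(13.1/√40) = -0.864
df = n − 1 = 39
Two-sided p-value ≈ 0.3928
Since p ≈ 0.3928 > α = 0.1, fail to reject H0; the data do not provide sufficient evidence against H0.

-0.864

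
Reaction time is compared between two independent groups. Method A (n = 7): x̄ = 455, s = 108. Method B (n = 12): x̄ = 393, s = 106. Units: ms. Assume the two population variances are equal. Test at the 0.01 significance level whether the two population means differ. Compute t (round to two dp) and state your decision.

t = 1.22; fail to reject H0

Let group 1 = method A, group 2 = method B. H0: μ_1 = μ_2; H1: μ_1 ≠ μ_2 (two-sample pooled-variance t-test, two-sided).
s_p² = [(7−1)·108² + (12−1)·106²]/(7+12−2) = 11387.1
t = (455 − 393)/√[11387.1·(1/7 + 1/12)] = 1.22
df = n₁ + n₂ − 2 = 17
Two-sided p-value ≈ 0.239
Since p ≈ 0.239 > α = 0.01, fail to reject H0; the data do not provide sufficient evidence against H0.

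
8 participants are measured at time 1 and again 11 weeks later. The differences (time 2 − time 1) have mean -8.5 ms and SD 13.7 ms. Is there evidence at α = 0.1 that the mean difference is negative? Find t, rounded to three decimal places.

-1.755

H0: μ_d = 0; H1: μ_d < 0 (paired t-test on the differences, left-tailed).
t = d̄/(s_d/√n) = -8.5/(13.7/√8) = -1.755
df = n − 1 = 7
p-value = P(T ≤ -1.755) ≈ 0.0614
Since p ≈ 0.0614 < α = 0.1, reject H0; the evidence is statistically significant.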